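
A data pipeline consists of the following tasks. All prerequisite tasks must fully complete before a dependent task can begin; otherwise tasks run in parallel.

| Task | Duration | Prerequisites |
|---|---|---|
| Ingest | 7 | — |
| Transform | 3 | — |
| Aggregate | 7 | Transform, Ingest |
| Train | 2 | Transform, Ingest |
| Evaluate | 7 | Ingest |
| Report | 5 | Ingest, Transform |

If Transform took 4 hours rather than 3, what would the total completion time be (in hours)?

14

As given, the longest chain is Ingest→Aggregate = 7+7 = 14, so the finish is 14 hours.
The longest path through Transform is only 10 hours, so Transform has float 4.
That remains the longest chain; total 14 hours.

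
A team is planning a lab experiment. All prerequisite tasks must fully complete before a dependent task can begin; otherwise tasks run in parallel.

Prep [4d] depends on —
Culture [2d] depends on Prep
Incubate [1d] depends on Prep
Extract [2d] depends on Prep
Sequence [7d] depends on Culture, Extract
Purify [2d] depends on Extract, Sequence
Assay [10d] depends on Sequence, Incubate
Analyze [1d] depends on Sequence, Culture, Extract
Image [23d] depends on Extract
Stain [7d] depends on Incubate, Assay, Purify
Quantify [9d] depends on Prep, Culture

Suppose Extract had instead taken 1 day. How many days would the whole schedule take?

Actual critical path: Prep→Extract→Sequence→Assay→Stain = 4+2+7+10+7 = 30 ⇒ 30 days.
Since Extract is critical, the -1 change carries straight to that chain (now 29 days).
New critical path: Prep→Culture→Sequence→Assay→Stain = 4+2+7+10+7 = 30 ⇒ 30 days.

30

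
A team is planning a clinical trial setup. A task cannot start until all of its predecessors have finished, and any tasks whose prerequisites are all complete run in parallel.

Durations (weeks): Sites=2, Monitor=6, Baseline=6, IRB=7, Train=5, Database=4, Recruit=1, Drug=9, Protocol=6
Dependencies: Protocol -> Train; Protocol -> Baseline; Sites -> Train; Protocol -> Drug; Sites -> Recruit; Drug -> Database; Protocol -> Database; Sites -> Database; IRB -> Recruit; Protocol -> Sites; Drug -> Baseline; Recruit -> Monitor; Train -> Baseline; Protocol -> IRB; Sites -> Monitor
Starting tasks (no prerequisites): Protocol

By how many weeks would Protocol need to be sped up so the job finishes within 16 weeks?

5

Current finish: 21 weeks; target: 16.
Protocol is on every critical path, so each week cut from Protocol cuts the finish by one (this holds down to a finish of 16).
Need 21 − 16 = 5 weeks off Protocol → Protocol becomes 1 week, finish becomes 16.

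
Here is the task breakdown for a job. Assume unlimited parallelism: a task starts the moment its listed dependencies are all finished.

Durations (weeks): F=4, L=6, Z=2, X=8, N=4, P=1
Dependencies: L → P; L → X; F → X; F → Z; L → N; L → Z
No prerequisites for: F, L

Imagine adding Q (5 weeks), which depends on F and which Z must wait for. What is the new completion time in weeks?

14

Originally the project takes 14 weeks.
With Q inserted, Z now waits for max(L, F, Q).
New critical path: L→X = 6+8 = 14 ⇒ 14 weeks.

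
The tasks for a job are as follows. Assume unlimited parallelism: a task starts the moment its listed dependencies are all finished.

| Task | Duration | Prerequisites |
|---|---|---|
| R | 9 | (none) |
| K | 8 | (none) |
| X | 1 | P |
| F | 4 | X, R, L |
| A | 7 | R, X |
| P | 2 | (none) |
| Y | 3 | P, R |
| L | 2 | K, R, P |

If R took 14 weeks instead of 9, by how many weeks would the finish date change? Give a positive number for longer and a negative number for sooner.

Actual critical path: R→A = 9+7 = 16 ⇒ 16 weeks.
R lies on that path, so at 14 weeks the path becomes 21 weeks.
The critical path is still R→A; finish is now 21 weeks.
Change in finish: 21 − 16 = +5 weeks.

5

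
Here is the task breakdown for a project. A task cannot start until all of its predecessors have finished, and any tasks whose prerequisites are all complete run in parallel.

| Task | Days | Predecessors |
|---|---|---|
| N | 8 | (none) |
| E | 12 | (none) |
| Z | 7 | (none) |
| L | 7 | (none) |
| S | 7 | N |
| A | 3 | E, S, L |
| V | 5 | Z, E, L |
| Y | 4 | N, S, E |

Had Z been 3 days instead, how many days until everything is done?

19

As given, the longest chain is N→S→Y = 8+7+4 = 19, so the finish is 19 days.
Z is off the critical path — its longest chain is 12 days, giving 7 of slack.
No other chain overtakes it, so the finish is 19 days.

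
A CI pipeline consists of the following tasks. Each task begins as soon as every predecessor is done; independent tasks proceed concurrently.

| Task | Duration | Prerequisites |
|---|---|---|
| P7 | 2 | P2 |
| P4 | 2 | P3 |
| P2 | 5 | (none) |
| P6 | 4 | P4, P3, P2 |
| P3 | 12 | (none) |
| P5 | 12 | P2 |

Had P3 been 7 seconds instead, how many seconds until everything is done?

Actual critical path: P3→P4→P6 = 12+2+4 = 18 ⇒ 18 seconds.
Since P3 is critical, the -5 change carries straight to that chain (now 13 seconds).
Now P2→P5 = 5+12 = 17 is longest, so the finish becomes 17 seconds.

17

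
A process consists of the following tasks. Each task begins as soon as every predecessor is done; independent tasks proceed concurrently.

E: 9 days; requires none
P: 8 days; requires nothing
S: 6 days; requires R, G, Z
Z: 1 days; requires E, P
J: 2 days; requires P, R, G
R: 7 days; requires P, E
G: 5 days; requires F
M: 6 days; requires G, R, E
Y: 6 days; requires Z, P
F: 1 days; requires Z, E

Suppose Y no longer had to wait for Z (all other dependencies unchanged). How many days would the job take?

Before: longest chain E→Z→F→G→M = 9+1+1+5+6 = 22, finish 22.
Without Z→Y, Y's earliest start moves from 10 to 8.
The longest chain is now E→Z→F→G→M = 9+1+1+5+6 = 22, so the job takes 22 days.

22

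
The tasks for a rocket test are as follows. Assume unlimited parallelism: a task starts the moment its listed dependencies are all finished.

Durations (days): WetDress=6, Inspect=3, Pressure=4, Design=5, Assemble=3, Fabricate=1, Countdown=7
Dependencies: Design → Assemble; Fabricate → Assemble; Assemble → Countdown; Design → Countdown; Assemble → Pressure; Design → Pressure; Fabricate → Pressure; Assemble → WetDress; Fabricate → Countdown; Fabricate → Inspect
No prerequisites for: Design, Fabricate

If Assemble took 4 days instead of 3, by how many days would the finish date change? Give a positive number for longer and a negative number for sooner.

1

As given, the longest chain is Design→Assemble→Countdown = 5+3+7 = 15, so the finish is 15 days.
Assemble lies on that path, so at 4 days the path becomes 16 days.
No other chain overtakes it, so the finish is 16 days.
Change in finish: 16 − 15 = +1 days.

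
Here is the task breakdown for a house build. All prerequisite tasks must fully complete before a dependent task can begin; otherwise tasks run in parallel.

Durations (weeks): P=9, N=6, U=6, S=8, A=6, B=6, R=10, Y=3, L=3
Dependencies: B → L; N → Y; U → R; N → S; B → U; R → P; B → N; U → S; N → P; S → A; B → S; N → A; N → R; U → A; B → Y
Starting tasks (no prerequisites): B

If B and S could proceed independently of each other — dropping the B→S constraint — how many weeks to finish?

31

Before: longest chain B→N→R→P = 6+6+10+9 = 31, finish 31.
Dropping B→S doesn't change S's earliest start (12); another predecessor still binds.
After: B→N→R→P = 6+6+10+9 = 31 → 31 weeks.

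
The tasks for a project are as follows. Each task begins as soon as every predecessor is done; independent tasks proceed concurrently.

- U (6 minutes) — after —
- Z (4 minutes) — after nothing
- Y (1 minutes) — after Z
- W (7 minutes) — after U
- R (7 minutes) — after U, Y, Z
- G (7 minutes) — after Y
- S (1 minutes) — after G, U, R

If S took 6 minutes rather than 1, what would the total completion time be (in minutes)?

19

Critical path before the change: U→R→S = 6+7+1 = 14 giving 14 minutes.
S is on the critical path; changing it to 6 makes that path 19 minutes.
No other chain overtakes it, so the finish is 19 minutes.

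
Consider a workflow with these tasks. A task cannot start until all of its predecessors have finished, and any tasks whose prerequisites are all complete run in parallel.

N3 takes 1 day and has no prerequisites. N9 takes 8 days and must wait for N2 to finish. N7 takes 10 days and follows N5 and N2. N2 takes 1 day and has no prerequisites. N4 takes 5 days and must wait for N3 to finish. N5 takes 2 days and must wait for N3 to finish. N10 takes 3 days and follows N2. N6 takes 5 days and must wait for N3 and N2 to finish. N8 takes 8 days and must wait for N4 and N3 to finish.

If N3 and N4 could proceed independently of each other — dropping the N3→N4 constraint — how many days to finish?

With the dependency in place, N3→N4→N8 = 1+5+8 = 14 sets the finish at 14 days.
Without N3→N4, N4's earliest start moves from 1 to 0.
The longest chain is now N3→N5→N7 = 1+2+10 = 13, so the job takes 13 days.

13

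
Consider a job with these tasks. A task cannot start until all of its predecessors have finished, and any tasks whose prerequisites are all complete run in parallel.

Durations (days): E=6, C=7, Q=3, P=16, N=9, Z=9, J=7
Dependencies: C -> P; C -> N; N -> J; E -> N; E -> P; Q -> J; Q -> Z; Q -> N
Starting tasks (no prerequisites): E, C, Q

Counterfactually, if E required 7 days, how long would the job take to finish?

23

As given, the longest chain is C→P = 7+16 = 23, so the finish is 23 days.
E has 1 day of float (longest path through it is 22).
New critical path: E→P = 7+16 = 23 ⇒ 23 days.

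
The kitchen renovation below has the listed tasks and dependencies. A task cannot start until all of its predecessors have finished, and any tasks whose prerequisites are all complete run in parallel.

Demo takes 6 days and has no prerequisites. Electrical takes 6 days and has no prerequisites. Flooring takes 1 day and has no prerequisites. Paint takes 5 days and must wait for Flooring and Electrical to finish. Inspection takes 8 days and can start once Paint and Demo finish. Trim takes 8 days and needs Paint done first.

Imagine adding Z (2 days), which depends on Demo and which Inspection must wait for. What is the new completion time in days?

Originally the schedule takes 19 days.
With Z inserted, Inspection now waits for max(Paint, Demo, Z).
New critical path: Electrical→Paint→Inspection = 6+5+8 = 19 ⇒ 19 days.

19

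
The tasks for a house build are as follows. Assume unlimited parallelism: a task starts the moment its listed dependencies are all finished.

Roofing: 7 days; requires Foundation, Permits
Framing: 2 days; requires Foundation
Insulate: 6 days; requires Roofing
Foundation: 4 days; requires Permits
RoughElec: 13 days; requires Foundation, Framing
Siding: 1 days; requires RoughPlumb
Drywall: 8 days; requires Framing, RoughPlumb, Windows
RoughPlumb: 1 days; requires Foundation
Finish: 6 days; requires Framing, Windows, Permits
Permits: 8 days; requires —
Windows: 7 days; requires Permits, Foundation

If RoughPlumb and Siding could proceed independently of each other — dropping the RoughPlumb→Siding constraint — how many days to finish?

Original critical path: Permits→Foundation→Framing→RoughElec = 8+4+2+13 = 27 ⇒ 27 days.
Without RoughPlumb→Siding, Siding's earliest start moves from 13 to 0.
The longest chain is now Permits→Foundation→Framing→RoughElec = 8+4+2+13 = 27, so the project takes 27 days.

27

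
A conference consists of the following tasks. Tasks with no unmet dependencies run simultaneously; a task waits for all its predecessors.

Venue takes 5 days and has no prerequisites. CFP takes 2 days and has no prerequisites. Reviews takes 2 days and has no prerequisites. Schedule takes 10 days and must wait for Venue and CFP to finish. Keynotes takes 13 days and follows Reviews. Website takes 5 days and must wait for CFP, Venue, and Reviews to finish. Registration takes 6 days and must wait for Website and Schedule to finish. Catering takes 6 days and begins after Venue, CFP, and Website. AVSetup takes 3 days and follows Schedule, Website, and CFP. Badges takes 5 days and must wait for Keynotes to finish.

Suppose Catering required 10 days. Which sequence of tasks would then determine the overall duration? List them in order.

Baseline: Venue→Schedule→Registration = 5+10+6 = 21 → 21 days.
Catering has 5 days of float (longest path through it is 16).
No other chain overtakes it, so the finish is 21 days.

Venue, Schedule, Registration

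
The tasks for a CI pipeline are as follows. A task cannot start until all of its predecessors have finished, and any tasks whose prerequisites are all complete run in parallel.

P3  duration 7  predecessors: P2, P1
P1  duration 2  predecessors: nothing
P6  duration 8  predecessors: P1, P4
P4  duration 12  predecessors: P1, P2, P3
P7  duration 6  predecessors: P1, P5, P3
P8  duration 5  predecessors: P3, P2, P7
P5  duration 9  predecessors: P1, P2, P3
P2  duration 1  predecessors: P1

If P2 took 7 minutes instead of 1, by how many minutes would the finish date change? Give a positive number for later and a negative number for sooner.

The binding path is P1→P2→P3→P4→P6 = 2+1+7+12+8 = 30; finish at 30 minutes.
P2 lies on that path, so at 7 minutes the path becomes 36 minutes.
No other chain overtakes it, so the finish is 36 minutes.
Change in finish: 36 − 30 = +6 minutes.

6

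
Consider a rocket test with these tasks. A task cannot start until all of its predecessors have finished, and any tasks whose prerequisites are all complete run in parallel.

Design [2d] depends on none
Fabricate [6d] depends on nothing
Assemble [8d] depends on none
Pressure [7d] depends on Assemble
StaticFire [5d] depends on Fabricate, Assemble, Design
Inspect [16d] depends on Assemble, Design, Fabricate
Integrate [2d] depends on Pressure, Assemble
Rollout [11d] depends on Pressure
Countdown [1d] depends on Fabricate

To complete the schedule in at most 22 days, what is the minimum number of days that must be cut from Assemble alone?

Current finish: 26 days; target: 22.
Assemble is on every critical path, so each day cut from Assemble cuts the finish by one (this holds down to a finish of 22).
Need 26 − 22 = 4 days off Assemble → Assemble becomes 4 days, finish becomes 22.

4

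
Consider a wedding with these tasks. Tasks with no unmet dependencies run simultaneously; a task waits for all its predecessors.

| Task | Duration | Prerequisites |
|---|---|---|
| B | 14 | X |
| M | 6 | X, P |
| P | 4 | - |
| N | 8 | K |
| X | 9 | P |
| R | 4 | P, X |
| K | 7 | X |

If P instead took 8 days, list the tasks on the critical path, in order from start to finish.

Actual critical path: P→X→K→N = 4+9+7+8 = 28 ⇒ 28 days.
P is on the critical path; changing it to 8 makes that path 32 days.
The critical path is still P→X→K→N; finish is now 32 days.

P, X, K, N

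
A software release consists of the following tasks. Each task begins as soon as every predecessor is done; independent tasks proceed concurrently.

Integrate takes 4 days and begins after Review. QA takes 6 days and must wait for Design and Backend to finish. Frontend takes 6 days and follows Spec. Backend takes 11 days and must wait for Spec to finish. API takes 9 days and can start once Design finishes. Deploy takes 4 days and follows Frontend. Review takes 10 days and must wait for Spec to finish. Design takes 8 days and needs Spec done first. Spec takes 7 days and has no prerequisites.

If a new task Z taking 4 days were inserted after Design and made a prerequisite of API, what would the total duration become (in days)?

28

Originally the plan takes 24 days.
With Z inserted, API now waits for max(Design, Z).
New critical path: Spec→Design→Z→API = 7+8+4+9 = 28 ⇒ 28 days.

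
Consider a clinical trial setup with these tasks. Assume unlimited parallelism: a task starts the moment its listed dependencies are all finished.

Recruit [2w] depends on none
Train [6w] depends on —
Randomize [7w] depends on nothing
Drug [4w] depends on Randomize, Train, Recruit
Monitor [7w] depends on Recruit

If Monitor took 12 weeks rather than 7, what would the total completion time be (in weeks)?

14

The binding path is Randomize→Drug = 7+4 = 11; finish at 11 weeks.
Monitor has 2 weeks of float (longest path through it is 9).
Now Recruit→Monitor = 2+12 = 14 is longest, so the finish becomes 14 weeks.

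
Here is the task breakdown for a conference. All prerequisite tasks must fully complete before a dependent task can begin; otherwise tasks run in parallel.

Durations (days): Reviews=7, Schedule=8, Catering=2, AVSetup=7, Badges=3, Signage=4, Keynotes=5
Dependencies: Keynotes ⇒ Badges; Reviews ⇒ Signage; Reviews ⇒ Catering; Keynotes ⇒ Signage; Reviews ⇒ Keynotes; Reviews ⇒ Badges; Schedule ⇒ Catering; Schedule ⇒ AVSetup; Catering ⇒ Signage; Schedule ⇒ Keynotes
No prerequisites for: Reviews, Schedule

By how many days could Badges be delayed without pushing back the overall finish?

1

Schedule→Keynotes→Signage = 8+5+4 = 17 sets the makespan at 17 days.
Longest path through Badges: 16 days (earliest finish 16, latest finish 17).
So Badges can slip 17 − 16 = 1 day.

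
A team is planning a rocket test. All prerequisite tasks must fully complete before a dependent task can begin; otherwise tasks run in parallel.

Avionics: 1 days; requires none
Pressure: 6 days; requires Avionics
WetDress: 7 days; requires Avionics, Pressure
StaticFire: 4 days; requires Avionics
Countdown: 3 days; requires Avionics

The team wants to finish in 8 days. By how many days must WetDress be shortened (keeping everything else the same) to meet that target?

6

Current finish: 14 days; target: 8.
WetDress is on every critical path, so each day cut from WetDress cuts the finish by one (this holds down to a finish of 8).
Need 14 − 8 = 6 days off WetDress → WetDress becomes 1 day, finish becomes 8.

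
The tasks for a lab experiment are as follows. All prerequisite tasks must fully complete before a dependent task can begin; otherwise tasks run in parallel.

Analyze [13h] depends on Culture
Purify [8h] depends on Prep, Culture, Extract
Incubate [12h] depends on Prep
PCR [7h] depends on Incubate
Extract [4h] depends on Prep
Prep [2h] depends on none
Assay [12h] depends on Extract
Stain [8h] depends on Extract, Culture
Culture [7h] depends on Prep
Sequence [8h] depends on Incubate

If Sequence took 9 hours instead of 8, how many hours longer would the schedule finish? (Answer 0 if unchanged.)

The binding path is Prep→Incubate→Sequence = 2+12+8 = 22; finish at 22 hours.
Since Sequence is critical, the +1 change carries straight to that chain (now 23 hours).
The critical path is still Prep→Incubate→Sequence; finish is now 23 hours.
Change in finish: 23 − 22 = +1 hours.

1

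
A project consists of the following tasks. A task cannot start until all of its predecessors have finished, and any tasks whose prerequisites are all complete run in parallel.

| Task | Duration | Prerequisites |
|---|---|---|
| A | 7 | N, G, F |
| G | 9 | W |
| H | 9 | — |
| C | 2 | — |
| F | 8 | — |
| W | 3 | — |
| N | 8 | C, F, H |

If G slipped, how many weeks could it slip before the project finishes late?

5

H→N→A = 9+8+7 = 24 sets the makespan at 24 weeks.
G finishes as early as 12 and must finish by 17.
Float = 24 − 19 = 5.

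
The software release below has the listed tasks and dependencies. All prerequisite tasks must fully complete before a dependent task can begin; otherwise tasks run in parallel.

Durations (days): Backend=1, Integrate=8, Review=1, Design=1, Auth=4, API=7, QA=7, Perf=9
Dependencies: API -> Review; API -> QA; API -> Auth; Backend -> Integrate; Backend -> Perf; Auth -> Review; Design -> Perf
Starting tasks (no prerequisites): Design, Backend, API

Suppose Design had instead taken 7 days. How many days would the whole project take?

16

Critical path before the change: API→QA = 7+7 = 14 giving 14 days.
Design is off the critical path — its longest chain is 10 days, giving 4 of slack.
New critical path: Design→Perf = 7+9 = 16 ⇒ 16 days.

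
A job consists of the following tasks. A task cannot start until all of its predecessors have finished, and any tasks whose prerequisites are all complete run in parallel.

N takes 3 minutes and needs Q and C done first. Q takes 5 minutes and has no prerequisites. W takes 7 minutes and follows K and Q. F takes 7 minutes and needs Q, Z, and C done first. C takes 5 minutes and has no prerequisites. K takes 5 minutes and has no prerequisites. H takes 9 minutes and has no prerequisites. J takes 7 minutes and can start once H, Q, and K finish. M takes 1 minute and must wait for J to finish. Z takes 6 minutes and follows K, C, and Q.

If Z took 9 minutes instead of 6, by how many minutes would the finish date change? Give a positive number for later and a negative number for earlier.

3

Baseline: Q→Z→F = 5+6+7 = 18 → 18 minutes.
Z lies on that path, so at 9 minutes the path becomes 21 minutes.
The critical path is still Q→Z→F; finish is now 21 minutes.
Change in finish: 21 − 18 = +3 minutes.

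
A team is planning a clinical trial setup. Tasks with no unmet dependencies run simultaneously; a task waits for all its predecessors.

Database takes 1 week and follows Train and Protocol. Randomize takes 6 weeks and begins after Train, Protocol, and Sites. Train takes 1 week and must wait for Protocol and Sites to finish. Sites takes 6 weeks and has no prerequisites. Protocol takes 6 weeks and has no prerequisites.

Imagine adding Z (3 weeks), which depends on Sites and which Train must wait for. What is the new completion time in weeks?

16

Originally the job takes 13 weeks.
With Z inserted, Train now waits for max(Protocol, Sites, Z).
New critical path: Sites→Z→Train→Randomize = 6+3+1+6 = 16 ⇒ 16 weeks.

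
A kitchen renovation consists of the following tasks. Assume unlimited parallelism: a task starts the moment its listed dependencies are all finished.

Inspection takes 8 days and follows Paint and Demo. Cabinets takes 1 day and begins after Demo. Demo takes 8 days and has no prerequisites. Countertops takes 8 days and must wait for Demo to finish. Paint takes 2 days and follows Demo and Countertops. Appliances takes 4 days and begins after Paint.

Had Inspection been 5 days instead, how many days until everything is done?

As given, the longest chain is Demo→Countertops→Paint→Inspection = 8+8+2+8 = 26, so the finish is 26 days.
Inspection is on the critical path; changing it to 5 makes that path 23 days.
The critical path is still Demo→Countertops→Paint→Inspection; finish is now 23 days.

23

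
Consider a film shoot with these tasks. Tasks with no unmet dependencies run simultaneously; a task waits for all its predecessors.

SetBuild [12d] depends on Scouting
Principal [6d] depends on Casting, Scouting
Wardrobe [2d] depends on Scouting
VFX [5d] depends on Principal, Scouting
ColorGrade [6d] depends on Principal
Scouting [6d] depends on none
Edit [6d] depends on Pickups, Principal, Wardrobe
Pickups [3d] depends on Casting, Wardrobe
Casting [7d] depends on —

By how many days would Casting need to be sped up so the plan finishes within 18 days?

Current finish: 19 days; target: 18.
Casting is on every critical path, so each day cut from Casting cuts the finish by one (this holds down to a finish of 18).
Need 19 − 18 = 1 day off Casting → Casting becomes 6 days, finish becomes 18.

1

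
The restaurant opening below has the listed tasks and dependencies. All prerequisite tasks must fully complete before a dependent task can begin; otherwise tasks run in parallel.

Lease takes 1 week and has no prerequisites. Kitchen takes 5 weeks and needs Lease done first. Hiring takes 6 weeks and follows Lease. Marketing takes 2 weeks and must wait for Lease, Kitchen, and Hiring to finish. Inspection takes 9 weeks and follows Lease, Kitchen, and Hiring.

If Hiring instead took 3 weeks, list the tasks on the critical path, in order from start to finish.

Lease, Kitchen, Inspection

Actual critical path: Lease→Hiring→Inspection = 1+6+9 = 16 ⇒ 16 weeks.
Hiring lies on that path, so at 3 weeks the path becomes 13 weeks.
New critical path: Lease→Kitchen→Inspection = 1+5+9 = 15 ⇒ 15 weeks.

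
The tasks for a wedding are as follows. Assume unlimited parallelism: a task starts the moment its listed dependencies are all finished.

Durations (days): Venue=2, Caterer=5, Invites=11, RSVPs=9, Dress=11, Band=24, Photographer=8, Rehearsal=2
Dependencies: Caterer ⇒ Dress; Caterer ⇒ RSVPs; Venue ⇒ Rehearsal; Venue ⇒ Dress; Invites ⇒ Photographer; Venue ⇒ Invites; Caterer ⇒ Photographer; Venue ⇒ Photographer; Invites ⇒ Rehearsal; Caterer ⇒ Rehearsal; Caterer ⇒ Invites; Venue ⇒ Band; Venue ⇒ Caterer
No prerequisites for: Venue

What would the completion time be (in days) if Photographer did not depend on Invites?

26

With the dependency in place, Venue→Caterer→Invites→Photographer = 2+5+11+8 = 26 sets the finish at 26 days.
Without Invites→Photographer, Photographer's earliest start moves from 18 to 7.
The longest chain is now Venue→Band = 2+24 = 26, so the project takes 26 days.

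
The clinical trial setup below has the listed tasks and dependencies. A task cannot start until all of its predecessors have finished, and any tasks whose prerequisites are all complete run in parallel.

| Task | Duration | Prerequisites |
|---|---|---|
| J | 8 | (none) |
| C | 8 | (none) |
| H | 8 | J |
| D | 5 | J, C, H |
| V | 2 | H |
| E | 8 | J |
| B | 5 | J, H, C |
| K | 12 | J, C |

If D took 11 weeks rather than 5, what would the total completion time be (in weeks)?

27

As given, the longest chain is J→H→D = 8+8+5 = 21, so the finish is 21 weeks.
D is on the critical path; changing it to 11 makes that path 27 weeks.
The critical path is still J→H→D; finish is now 27 weeks.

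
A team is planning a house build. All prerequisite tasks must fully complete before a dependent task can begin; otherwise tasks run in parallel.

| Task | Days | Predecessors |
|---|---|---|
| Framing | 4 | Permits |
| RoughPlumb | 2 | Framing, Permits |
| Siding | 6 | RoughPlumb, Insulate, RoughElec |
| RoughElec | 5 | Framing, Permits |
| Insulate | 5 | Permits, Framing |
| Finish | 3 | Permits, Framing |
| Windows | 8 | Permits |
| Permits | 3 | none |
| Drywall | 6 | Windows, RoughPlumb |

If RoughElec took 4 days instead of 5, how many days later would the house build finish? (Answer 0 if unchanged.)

Baseline: Permits→Framing→RoughElec→Siding = 3+4+5+6 = 18 → 18 days.
RoughElec is on the critical path; changing it to 4 makes that path 17 days.
Now Permits→Framing→Insulate→Siding = 3+4+5+6 = 18 is longest, so the finish becomes 18 days.
Change in finish: 18 − 18 = +0 days.

0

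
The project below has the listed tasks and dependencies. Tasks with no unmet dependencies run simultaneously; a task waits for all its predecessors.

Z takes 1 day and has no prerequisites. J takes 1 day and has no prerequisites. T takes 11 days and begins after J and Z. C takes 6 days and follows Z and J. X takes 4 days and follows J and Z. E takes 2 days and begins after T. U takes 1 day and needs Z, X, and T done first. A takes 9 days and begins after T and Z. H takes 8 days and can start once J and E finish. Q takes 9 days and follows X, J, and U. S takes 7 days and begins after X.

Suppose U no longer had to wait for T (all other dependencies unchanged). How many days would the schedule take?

22

With the dependency in place, Z→T→E→H = 1+11+2+8 = 22 sets the finish at 22 days.
Without T→U, U's earliest start moves from 12 to 5.
The longest chain is now Z→T→E→H = 1+11+2+8 = 22, so the schedule takes 22 days.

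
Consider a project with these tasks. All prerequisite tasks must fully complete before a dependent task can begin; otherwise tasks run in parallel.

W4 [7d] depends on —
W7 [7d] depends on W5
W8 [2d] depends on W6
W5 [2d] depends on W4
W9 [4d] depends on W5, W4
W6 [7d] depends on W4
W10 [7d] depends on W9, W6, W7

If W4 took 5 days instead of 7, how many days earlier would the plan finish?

2

Actual critical path: W4→W5→W7→W10 = 7+2+7+7 = 23 ⇒ 23 days.
W4 is on the critical path; changing it to 5 makes that path 21 days.
The critical path is still W4→W5→W7→W10; finish is now 21 days.
Change in finish: 21 − 23 = -2 days.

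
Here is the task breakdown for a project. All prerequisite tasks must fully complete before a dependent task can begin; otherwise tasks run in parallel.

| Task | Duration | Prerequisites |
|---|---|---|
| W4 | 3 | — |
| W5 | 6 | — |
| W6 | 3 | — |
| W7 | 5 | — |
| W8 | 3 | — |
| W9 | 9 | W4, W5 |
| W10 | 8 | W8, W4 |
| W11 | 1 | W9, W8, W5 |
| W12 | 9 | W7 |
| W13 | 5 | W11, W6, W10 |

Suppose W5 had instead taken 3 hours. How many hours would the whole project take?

Baseline: W5→W9→W11→W13 = 6+9+1+5 = 21 → 21 hours.
Since W5 is critical, the -3 change carries straight to that chain (now 18 hours).
Now W4→W9→W11→W13 = 3+9+1+5 = 18 is longest, so the finish becomes 18 hours.

18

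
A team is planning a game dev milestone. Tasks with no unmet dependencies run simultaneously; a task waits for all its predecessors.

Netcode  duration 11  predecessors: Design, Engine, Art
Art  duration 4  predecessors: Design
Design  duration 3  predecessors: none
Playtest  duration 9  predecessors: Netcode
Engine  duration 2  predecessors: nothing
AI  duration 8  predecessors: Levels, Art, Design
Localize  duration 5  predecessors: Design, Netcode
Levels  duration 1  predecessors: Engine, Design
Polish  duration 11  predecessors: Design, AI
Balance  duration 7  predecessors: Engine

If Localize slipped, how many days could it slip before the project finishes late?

4

Critical path: Design→Art→Netcode→Playtest = 3+4+11+9 = 27, so the finish is 27 days.
The longest chain containing Localize totals 23 days.
Slack of Localize = 22 − 18 = 4 days.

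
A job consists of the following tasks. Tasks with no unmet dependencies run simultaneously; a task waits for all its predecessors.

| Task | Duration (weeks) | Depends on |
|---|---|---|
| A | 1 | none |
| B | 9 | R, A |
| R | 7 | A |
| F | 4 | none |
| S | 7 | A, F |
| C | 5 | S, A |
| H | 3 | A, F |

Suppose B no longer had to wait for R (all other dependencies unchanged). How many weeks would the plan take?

With the dependency in place, A→R→B = 1+7+9 = 17 sets the finish at 17 weeks.
Without R→B, B's earliest start moves from 8 to 1.
After: F→S→C = 4+7+5 = 16 → 16 weeks.

16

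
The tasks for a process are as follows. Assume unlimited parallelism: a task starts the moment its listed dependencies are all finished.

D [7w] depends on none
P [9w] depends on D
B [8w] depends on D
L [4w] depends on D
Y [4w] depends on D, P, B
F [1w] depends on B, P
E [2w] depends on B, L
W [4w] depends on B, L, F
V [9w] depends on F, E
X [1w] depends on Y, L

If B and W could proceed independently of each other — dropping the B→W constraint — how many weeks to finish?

26

Original critical path: D→P→F→V = 7+9+1+9 = 26 ⇒ 26 weeks.
Dropping B→W doesn't change W's earliest start (17); another predecessor still binds.
After: D→P→F→V = 7+9+1+9 = 26 → 26 weeks.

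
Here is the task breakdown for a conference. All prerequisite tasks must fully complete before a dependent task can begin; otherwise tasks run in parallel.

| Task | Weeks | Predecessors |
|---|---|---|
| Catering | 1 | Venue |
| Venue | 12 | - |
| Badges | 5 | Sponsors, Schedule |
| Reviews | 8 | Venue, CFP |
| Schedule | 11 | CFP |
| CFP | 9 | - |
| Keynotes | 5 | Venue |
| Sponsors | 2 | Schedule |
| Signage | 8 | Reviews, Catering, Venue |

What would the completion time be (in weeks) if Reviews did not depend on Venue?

Before: longest chain Venue→Reviews→Signage = 12+8+8 = 28, finish 28.
Without Venue→Reviews, Reviews's earliest start moves from 12 to 9.
After: CFP→Schedule→Sponsors→Badges = 9+11+2+5 = 27 → 27 weeks.

27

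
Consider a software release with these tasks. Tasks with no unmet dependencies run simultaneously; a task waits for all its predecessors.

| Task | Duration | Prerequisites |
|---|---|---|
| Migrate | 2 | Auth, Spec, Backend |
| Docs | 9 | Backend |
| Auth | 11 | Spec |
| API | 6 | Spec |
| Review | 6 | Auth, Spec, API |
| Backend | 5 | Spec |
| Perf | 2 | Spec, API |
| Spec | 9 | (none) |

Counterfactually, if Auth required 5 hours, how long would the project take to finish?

23

Critical path before the change: Spec→Auth→Review = 9+11+6 = 26 giving 26 hours.
Auth is on the critical path; changing it to 5 makes that path 20 hours.
Now Spec→Backend→Docs = 9+5+9 = 23 is longest, so the finish becomes 23 hours.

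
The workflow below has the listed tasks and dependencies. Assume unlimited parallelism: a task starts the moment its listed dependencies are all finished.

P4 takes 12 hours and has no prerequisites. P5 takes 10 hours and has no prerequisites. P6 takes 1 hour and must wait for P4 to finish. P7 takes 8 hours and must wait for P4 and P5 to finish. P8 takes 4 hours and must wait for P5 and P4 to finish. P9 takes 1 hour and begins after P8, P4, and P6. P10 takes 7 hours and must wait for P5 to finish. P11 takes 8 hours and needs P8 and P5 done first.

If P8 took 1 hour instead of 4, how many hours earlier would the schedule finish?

Baseline: P4→P8→P11 = 12+4+8 = 24 → 24 hours.
P8 is on the critical path; changing it to 1 makes that path 21 hours.
No other chain overtakes it, so the finish is 21 hours.
Change in finish: 21 − 24 = -3 hours.

3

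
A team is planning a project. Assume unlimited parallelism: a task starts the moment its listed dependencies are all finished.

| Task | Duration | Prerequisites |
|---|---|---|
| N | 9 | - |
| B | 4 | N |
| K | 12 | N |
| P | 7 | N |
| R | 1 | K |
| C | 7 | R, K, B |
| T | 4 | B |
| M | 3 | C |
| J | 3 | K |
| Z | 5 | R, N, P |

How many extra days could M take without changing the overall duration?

The longest chain is N→K→R→C→M = 9+12+1+7+3 = 32; overall finish 32 days.
Longest path through M: 32 days (earliest finish 32, latest finish 32).
Slack of M = 29 − 29 = 0 days.

0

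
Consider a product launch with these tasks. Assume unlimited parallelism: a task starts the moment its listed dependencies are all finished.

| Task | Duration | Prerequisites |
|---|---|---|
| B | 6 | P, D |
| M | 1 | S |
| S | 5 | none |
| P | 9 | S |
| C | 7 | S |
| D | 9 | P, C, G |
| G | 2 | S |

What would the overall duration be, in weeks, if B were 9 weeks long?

The binding path is S→P→D→B = 5+9+9+6 = 29; finish at 29 weeks.
Since B is critical, the +3 change carries straight to that chain (now 32 weeks).
The critical path is still S→P→D→B; finish is now 32 weeks.

32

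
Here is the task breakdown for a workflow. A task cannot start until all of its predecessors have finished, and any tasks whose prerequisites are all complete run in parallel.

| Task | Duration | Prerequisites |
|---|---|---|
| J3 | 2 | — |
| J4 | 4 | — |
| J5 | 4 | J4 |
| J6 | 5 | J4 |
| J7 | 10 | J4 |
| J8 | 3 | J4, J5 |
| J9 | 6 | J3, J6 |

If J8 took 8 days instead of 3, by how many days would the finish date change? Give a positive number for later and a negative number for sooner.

1

Baseline: J4→J6→J9 = 4+5+6 = 15 → 15 days.
The longest path through J8 is only 11 days, so J8 has float 4.
New critical path: J4→J5→J8 = 4+4+8 = 16 ⇒ 16 days.
Change in finish: 16 − 15 = +1 days.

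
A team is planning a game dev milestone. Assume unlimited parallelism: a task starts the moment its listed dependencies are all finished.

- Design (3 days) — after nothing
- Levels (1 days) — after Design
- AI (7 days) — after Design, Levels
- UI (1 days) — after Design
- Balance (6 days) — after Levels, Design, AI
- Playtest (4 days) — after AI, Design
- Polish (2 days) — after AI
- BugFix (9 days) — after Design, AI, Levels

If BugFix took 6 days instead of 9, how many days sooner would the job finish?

3

Baseline: Design→Levels→AI→BugFix = 3+1+7+9 = 20 → 20 days.
Since BugFix is critical, the -3 change carries straight to that chain (now 17 days).
The binding chain switches to Design→Levels→AI→Balance = 3+1+7+6 = 17; finish 17 days.
Change in finish: 17 − 20 = -3 days.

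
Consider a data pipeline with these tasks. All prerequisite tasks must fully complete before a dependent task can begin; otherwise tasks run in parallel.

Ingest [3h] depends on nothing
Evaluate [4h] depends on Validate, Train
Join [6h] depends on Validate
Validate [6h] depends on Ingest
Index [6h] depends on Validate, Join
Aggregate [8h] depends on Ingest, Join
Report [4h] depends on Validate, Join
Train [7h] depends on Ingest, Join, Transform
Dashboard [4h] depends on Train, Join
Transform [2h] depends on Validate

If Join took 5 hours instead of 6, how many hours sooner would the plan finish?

Baseline: Ingest→Validate→Join→Train→Evaluate = 3+6+6+7+4 = 26 → 26 hours.
Join lies on that path, so at 5 hours the path becomes 25 hours.
No other chain overtakes it, so the finish is 25 hours.
Change in finish: 25 − 26 = -1 hours.

1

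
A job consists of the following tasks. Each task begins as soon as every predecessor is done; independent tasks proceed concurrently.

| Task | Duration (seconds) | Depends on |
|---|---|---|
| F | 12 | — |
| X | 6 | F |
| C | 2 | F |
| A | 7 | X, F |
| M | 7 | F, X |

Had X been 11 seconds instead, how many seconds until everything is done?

Baseline: F→X→A = 12+6+7 = 25 → 25 seconds.
X is on the critical path; changing it to 11 makes that path 30 seconds.
The critical path is still F→X→A; finish is now 30 seconds.

30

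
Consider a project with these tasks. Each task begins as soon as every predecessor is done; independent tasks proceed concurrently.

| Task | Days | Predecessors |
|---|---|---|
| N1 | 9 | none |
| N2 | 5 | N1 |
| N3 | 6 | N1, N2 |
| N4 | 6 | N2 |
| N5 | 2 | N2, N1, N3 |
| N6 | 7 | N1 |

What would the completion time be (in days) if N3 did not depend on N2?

With the dependency in place, N1→N2→N3→N5 = 9+5+6+2 = 22 sets the finish at 22 days.
Without N2→N3, N3's earliest start moves from 14 to 9.
After: N1→N2→N4 = 9+5+6 = 20 → 20 days.

20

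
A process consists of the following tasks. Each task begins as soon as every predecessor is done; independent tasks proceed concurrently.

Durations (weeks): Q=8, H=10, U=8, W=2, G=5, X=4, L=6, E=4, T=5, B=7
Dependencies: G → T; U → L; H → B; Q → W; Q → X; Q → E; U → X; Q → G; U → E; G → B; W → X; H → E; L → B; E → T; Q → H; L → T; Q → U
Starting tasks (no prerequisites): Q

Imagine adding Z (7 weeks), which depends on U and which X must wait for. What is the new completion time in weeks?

29

Originally the job takes 29 weeks.
With Z inserted, X now waits for max(U, Q, W, Z).
New critical path: Q→U→L→B = 8+8+6+7 = 29 ⇒ 29 weeks.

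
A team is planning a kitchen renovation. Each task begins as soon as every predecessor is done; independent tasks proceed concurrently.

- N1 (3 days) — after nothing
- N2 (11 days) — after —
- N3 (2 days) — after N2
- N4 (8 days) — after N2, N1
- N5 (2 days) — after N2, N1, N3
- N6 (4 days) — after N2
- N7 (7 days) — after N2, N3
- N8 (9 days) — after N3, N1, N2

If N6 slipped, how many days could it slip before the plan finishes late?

7

N2→N3→N8 = 11+2+9 = 22 sets the makespan at 22 days.
Longest path through N6: 15 days (earliest finish 15, latest finish 22).
Slack of N6 = 18 − 11 = 7 days.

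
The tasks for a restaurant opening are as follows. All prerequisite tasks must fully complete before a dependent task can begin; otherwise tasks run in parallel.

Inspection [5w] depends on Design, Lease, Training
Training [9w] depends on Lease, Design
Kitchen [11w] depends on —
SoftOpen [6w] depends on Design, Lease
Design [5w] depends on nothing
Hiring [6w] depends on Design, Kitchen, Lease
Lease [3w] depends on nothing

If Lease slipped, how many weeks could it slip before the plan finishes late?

Critical path: Design→Training→Inspection = 5+9+5 = 19, so the finish is 19 weeks.
Longest path through Lease: 17 weeks (earliest finish 3, latest finish 5).
Float = 19 − 17 = 2.

2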